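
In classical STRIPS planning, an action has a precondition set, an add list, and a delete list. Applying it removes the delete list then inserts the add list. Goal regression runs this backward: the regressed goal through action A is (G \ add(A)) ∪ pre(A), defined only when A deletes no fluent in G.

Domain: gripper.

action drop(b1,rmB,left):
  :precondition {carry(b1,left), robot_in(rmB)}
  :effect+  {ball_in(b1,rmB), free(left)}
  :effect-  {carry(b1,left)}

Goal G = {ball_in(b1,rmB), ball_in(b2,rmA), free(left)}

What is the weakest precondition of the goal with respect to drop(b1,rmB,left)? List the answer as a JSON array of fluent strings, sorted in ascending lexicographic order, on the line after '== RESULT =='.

Regress:
  G ∩ del = {}  (empty — regression defined)
  G \ add = {ball_in(b1,rmB), ball_in(b2,rmA), free(left)} \ {ball_in(b1,rmB), free(left)} = {ball_in(b2,rmA)}
  ∪ pre   = {ball_in(b2,rmA)} ∪ {carry(b1,left), robot_in(rmB)}
          = {ball_in(b2,rmA), carry(b1,left), robot_in(rmB)}

== RESULT ==
["ball_in(b2,rmA)", "carry(b1,left)", "robot_in(rmB)"]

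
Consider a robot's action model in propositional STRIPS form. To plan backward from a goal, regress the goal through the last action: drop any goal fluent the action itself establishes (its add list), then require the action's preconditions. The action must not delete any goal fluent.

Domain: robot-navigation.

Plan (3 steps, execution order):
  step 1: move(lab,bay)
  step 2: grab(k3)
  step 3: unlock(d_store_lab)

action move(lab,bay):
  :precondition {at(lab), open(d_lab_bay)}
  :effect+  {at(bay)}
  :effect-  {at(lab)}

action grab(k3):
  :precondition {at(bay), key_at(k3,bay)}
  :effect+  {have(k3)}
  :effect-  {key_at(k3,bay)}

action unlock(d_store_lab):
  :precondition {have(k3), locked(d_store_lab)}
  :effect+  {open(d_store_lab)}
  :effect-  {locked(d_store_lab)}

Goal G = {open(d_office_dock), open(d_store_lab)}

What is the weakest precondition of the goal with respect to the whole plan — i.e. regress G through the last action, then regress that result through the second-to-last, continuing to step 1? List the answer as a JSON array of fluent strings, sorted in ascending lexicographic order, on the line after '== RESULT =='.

Work backward from the goal:
  through step 3 (unlock(d_store_lab)): drop {open(d_store_lab)}, keep {open(d_office_dock)}, require {have(k3), locked(d_store_lab)}
    → {have(k3), locked(d_store_lab), open(d_office_dock)}
  through step 2 (grab(k3)): drop {have(k3)}, keep {locked(d_store_lab), open(d_office_dock)}, require {at(bay), key_at(k3,bay)}
    → {at(bay), key_at(k3,bay), locked(d_store_lab), open(d_office_dock)}
  through step 1 (move(lab,bay)): drop {at(bay)}, keep {key_at(k3,bay), locked(d_store_lab), open(d_office_dock)}, require {at(lab), open(d_lab_bay)}
    → {at(lab), key_at(k3,bay), locked(d_store_lab), open(d_lab_bay), open(d_office_dock)}

== RESULT ==
["at(lab)", "key_at(k3,bay)", "locked(d_store_lab)", "open(d_lab_bay)", "open(d_office_dock)"]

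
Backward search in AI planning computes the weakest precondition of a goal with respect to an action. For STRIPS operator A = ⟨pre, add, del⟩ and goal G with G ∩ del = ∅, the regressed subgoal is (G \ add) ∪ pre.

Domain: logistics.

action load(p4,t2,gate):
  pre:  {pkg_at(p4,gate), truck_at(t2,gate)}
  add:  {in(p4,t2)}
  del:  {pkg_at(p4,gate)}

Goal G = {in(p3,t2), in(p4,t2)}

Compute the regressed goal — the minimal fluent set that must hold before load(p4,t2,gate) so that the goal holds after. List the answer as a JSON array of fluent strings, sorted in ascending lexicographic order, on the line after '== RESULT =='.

Compute (G \ add) ∪ pre:
  G ∩ del = {}  (empty — regression defined)
  G \ add = {in(p3,t2), in(p4,t2)} \ {in(p4,t2)} = {in(p3,t2)}
  ∪ pre   = {in(p3,t2)} ∪ {pkg_at(p4,gate), truck_at(t2,gate)}
          = {in(p3,t2), pkg_at(p4,gate), truck_at(t2,gate)}

== RESULT ==
["in(p3,t2)", "pkg_at(p4,gate)", "truck_at(t2,gate)"]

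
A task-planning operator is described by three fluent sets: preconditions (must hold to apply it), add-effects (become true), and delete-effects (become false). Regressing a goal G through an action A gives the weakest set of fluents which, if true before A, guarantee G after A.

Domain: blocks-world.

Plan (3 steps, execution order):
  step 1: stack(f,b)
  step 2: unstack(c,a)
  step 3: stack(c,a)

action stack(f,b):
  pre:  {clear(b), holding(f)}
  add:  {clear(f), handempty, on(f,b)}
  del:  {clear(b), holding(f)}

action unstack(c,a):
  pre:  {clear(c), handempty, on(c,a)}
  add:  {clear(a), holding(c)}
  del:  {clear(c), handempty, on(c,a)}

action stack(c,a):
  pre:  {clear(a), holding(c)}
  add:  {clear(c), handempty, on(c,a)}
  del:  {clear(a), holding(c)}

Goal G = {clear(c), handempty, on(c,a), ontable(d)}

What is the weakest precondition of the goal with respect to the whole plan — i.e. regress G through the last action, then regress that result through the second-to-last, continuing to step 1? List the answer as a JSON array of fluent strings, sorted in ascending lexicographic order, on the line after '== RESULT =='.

Work backward from the goal:
  through step 3 (stack(c,a)): drop {clear(c), handempty, on(c,a)}, keep {ontable(d)}, require {clear(a), holding(c)}
    → {clear(a), holding(c), ontable(d)}
  through step 2 (unstack(c,a)): drop {clear(a), holding(c)}, keep {ontable(d)}, require {clear(c), handempty, on(c,a)}
    → {clear(c), handempty, on(c,a), ontable(d)}
  through step 1 (stack(f,b)): drop {handempty}, keep {clear(c), on(c,a), ontable(d)}, require {clear(b), holding(f)}
    → {clear(b), clear(c), holding(f), on(c,a), ontable(d)}

== RESULT ==
["clear(b)", "clear(c)", "holding(f)", "on(c,a)", "ontable(d)"]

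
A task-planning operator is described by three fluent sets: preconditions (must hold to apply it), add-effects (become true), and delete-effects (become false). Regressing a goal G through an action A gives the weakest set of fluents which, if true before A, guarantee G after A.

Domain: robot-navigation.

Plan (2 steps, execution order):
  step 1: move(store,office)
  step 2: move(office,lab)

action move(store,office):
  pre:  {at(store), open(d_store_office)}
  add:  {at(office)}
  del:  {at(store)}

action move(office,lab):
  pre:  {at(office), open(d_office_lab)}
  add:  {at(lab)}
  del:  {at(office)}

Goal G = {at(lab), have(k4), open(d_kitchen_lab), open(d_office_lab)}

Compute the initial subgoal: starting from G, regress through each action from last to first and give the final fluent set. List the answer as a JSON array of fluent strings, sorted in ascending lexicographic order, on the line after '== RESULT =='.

Regress step by step:
  through step 2 (move(office,lab)): drop {at(lab)}, keep {have(k4), open(d_kitchen_lab), open(d_office_lab)}, require {at(office), open(d_office_lab)}
    → {at(office), have(k4), open(d_kitchen_lab), open(d_office_lab)}
  through step 1 (move(store,office)): drop {at(office)}, keep {have(k4), open(d_kitchen_lab), open(d_office_lab)}, require {at(store), open(d_store_office)}
    → {at(store), have(k4), open(d_kitchen_lab), open(d_office_lab), open(d_store_office)}

== RESULT ==
["at(store)", "have(k4)", "open(d_kitchen_lab)", "open(d_office_lab)", "open(d_store_office)"]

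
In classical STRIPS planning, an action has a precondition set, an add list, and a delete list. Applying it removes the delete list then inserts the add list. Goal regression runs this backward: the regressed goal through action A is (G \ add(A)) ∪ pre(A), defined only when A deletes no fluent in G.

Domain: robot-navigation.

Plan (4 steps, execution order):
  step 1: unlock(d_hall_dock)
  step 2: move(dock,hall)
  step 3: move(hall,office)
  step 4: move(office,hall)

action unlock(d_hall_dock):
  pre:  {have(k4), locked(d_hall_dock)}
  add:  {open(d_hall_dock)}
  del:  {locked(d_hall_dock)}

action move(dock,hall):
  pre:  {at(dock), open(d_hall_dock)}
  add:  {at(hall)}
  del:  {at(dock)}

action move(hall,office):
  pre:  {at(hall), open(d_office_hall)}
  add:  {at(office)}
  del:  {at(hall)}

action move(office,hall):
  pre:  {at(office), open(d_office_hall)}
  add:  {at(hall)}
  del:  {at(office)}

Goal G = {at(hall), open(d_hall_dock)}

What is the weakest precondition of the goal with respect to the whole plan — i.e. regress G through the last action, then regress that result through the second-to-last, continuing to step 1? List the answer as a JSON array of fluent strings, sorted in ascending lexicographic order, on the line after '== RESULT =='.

Regress step by step:
  through step 4 (move(office,hall)): drop {at(hall)}, keep {open(d_hall_dock)}, require {at(office), open(d_office_hall)}
    → {at(office), open(d_hall_dock), open(d_office_hall)}
  through step 3 (move(hall,office)): drop {at(office)}, keep {open(d_hall_dock), open(d_office_hall)}, require {at(hall), open(d_office_hall)}
    → {at(hall), open(d_hall_dock), open(d_office_hall)}
  through step 2 (move(dock,hall)): drop {at(hall)}, keep {open(d_hall_dock), open(d_office_hall)}, require {at(dock), open(d_hall_dock)}
    → {at(dock), open(d_hall_dock), open(d_office_hall)}
  through step 1 (unlock(d_hall_dock)): drop {open(d_hall_dock)}, keep {at(dock), open(d_office_hall)}, require {have(k4), locked(d_hall_dock)}
    → {at(dock), have(k4), locked(d_hall_dock), open(d_office_hall)}

== RESULT ==
["at(dock)", "have(k4)", "locked(d_hall_dock)", "open(d_office_hall)"]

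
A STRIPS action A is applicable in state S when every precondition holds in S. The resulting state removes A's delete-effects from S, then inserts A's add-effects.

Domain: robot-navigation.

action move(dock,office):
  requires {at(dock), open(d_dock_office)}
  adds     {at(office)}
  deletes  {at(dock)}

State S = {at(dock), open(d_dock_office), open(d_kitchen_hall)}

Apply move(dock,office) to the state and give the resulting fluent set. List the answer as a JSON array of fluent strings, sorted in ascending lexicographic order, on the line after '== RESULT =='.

Progress:
  pre ⊆ S: {at(dock), open(d_dock_office)} ⊆ S  — applicable
  S \ del = {open(d_dock_office), open(d_kitchen_hall)}
  ∪ add   = {at(office), open(d_dock_office), open(d_kitchen_hall)}

== RESULT ==
["at(office)", "open(d_dock_office)", "open(d_kitchen_hall)"]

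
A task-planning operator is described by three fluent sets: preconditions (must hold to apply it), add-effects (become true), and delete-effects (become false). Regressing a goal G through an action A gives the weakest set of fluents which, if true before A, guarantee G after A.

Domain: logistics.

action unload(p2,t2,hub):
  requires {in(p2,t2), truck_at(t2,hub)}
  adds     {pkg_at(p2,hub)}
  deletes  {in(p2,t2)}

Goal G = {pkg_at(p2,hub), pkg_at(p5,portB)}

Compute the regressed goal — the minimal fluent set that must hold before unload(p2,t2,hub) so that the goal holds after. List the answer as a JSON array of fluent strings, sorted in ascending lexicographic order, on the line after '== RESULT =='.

Compute (G \ add) ∪ pre:
  G ∩ del = {}  (empty — regression defined)
  G \ add = {pkg_at(p2,hub), pkg_at(p5,portB)} \ {pkg_at(p2,hub)} = {pkg_at(p5,portB)}
  ∪ pre   = {pkg_at(p5,portB)} ∪ {in(p2,t2), truck_at(t2,hub)}
          = {in(p2,t2), pkg_at(p5,portB), truck_at(t2,hub)}

== RESULT ==
["in(p2,t2)", "pkg_at(p5,portB)", "truck_at(t2,hub)"]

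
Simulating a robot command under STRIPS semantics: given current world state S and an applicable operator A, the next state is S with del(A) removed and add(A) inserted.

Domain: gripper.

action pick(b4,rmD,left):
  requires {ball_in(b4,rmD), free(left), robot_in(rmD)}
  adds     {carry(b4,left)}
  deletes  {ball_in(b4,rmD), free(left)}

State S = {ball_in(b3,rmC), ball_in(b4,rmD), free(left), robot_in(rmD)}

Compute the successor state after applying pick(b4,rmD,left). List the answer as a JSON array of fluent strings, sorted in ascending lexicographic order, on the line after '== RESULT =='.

Compute (S \ del) ∪ add:
  pre ⊆ S: {ball_in(b4,rmD), free(left), robot_in(rmD)} ⊆ S  — applicable
  S \ del = {ball_in(b3,rmC), robot_in(rmD)}
  ∪ add   = {ball_in(b3,rmC), carry(b4,left), robot_in(rmD)}

== RESULT ==
["ball_in(b3,rmC)", "carry(b4,left)", "robot_in(rmD)"]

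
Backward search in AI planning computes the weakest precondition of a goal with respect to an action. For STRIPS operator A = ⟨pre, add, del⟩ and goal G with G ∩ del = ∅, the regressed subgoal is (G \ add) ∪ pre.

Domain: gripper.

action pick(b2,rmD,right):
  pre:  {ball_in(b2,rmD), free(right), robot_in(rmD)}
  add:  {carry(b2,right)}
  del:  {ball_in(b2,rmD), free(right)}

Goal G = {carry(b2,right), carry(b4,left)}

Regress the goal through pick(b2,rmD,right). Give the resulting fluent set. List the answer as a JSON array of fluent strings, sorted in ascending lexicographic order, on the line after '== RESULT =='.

Compute (G \ add) ∪ pre:
  G ∩ del = {}  (empty — regression defined)
  G \ add = {carry(b2,right), carry(b4,left)} \ {carry(b2,right)} = {carry(b4,left)}
  ∪ pre   = {carry(b4,left)} ∪ {ball_in(b2,rmD), free(right), robot_in(rmD)}
          = {ball_in(b2,rmD), carry(b4,left), free(right), robot_in(rmD)}

== RESULT ==
["ball_in(b2,rmD)", "carry(b4,left)", "free(right)", "robot_in(rmD)"]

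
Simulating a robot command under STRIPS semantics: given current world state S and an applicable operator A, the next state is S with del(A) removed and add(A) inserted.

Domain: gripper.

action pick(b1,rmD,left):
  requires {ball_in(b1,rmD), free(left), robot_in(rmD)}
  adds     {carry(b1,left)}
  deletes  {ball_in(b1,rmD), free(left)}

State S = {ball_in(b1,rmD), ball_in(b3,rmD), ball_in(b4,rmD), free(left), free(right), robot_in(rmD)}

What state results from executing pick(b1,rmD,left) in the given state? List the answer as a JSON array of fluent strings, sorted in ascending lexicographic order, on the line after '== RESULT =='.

Compute (S \ del) ∪ add:
  pre ⊆ S: {ball_in(b1,rmD), free(left), robot_in(rmD)} ⊆ S  — applicable
  S \ del = {ball_in(b3,rmD), ball_in(b4,rmD), free(right), robot_in(rmD)}
  ∪ add   = {ball_in(b3,rmD), ball_in(b4,rmD), carry(b1,left), free(right), robot_in(rmD)}

== RESULT ==
["ball_in(b3,rmD)", "ball_in(b4,rmD)", "carry(b1,left)", "free(right)", "robot_in(rmD)"]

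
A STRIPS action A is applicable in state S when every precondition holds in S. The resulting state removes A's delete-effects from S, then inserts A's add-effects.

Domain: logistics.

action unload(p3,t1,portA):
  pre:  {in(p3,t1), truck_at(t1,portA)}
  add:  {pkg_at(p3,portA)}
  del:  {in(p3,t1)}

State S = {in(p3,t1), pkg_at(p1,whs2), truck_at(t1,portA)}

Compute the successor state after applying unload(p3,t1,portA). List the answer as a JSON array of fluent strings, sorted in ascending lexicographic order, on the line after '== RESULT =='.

Progress:
  pre ⊆ S: {in(p3,t1), truck_at(t1,portA)} ⊆ S  — applicable
  S \ del = {pkg_at(p1,whs2), truck_at(t1,portA)}
  ∪ add   = {pkg_at(p1,whs2), pkg_at(p3,portA), truck_at(t1,portA)}

== RESULT ==
["pkg_at(p1,whs2)", "pkg_at(p3,portA)", "truck_at(t1,portA)"]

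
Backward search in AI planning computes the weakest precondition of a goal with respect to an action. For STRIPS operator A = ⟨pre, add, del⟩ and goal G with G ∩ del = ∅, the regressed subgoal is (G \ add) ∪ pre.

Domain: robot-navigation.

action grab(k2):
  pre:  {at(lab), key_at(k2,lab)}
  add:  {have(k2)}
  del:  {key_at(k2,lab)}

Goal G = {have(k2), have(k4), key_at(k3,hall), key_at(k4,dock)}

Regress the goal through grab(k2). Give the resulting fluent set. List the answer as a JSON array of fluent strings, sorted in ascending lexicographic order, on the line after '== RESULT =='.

Regress:
  G ∩ del = {}  (empty — regression defined)
  G \ add = {have(k2), have(k4), key_at(k3,hall), key_at(k4,dock)} \ {have(k2)} = {have(k4), key_at(k3,hall), key_at(k4,dock)}
  ∪ pre   = {have(k4), key_at(k3,hall), key_at(k4,dock)} ∪ {at(lab), key_at(k2,lab)}
          = {at(lab), have(k4), key_at(k2,lab), key_at(k3,hall), key_at(k4,dock)}

== RESULT ==
["at(lab)", "have(k4)", "key_at(k2,lab)", "key_at(k3,hall)", "key_at(k4,dock)"]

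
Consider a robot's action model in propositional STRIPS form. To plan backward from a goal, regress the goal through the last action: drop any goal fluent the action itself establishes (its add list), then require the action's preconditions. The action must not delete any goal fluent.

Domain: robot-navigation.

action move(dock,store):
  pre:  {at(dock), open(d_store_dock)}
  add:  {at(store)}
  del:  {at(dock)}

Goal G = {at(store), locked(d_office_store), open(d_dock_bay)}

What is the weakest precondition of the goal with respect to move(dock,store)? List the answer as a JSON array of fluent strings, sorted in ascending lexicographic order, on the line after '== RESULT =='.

Regress:
  G ∩ del = {}  (empty — regression defined)
  G \ add = {at(store), locked(d_office_store), open(d_dock_bay)} \ {at(store)} = {locked(d_office_store), open(d_dock_bay)}
  ∪ pre   = {locked(d_office_store), open(d_dock_bay)} ∪ {at(dock), open(d_store_dock)}
          = {at(dock), locked(d_office_store), open(d_dock_bay), open(d_store_dock)}

== RESULT ==
["at(dock)", "locked(d_office_store)", "open(d_dock_bay)", "open(d_store_dock)"]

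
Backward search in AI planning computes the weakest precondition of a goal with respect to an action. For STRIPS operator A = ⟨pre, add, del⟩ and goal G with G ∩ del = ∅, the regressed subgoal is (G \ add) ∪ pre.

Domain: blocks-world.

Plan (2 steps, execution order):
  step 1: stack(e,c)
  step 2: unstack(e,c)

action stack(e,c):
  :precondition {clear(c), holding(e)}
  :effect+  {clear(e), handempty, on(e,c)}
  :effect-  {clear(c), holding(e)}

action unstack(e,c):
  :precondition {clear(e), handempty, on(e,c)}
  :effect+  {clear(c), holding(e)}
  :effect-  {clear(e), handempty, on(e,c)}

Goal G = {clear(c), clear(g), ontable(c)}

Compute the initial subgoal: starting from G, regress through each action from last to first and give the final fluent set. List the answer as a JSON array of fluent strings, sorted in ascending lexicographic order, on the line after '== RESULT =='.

Regress step by step:
  through step 2 (unstack(e,c)): drop {clear(c)}, keep {clear(g), ontable(c)}, require {clear(e), handempty, on(e,c)}
    → {clear(e), clear(g), handempty, on(e,c), ontable(c)}
  through step 1 (stack(e,c)): drop {clear(e), handempty, on(e,c)}, keep {clear(g), ontable(c)}, require {clear(c), holding(e)}
    → {clear(c), clear(g), holding(e), ontable(c)}

== RESULT ==
["clear(c)", "clear(g)", "holding(e)", "ontable(c)"]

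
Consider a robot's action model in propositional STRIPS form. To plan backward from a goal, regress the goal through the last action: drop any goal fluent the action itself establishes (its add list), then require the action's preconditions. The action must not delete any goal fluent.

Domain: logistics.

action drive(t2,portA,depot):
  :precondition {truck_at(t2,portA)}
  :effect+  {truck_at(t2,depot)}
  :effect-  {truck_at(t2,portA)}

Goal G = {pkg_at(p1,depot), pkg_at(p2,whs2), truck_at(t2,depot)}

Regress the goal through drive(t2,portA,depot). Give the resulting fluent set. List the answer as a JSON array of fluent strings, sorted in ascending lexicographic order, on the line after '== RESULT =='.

Compute (G \ add) ∪ pre:
  G ∩ del = {}  (empty — regression defined)
  G \ add = {pkg_at(p1,depot), pkg_at(p2,whs2), truck_at(t2,depot)} \ {truck_at(t2,depot)} = {pkg_at(p1,depot), pkg_at(p2,whs2)}
  ∪ pre   = {pkg_at(p1,depot), pkg_at(p2,whs2)} ∪ {truck_at(t2,portA)}
          = {pkg_at(p1,depot), pkg_at(p2,whs2), truck_at(t2,portA)}

== RESULT ==
["pkg_at(p1,depot)", "pkg_at(p2,whs2)", "truck_at(t2,portA)"]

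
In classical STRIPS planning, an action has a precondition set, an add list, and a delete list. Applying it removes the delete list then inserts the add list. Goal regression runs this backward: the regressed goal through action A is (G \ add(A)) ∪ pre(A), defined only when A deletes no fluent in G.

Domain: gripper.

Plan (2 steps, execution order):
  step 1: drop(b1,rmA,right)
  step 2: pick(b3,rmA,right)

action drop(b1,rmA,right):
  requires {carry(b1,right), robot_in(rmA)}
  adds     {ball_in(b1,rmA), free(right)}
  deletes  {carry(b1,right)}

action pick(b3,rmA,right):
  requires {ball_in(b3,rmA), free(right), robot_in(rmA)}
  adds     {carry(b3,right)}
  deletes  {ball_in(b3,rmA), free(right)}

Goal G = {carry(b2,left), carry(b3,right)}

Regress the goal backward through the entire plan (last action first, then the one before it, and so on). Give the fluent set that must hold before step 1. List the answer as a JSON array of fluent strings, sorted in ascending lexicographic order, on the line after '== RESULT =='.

Regress step by step:
  through step 2 (pick(b3,rmA,right)): drop {carry(b3,right)}, keep {carry(b2,left)}, require {ball_in(b3,rmA), free(right), robot_in(rmA)}
    → {ball_in(b3,rmA), carry(b2,left), free(right), robot_in(rmA)}
  through step 1 (drop(b1,rmA,right)): drop {free(right)}, keep {ball_in(b3,rmA), carry(b2,left), robot_in(rmA)}, require {carry(b1,right), robot_in(rmA)}
    → {ball_in(b3,rmA), carry(b1,right), carry(b2,left), robot_in(rmA)}

== RESULT ==
["ball_in(b3,rmA)", "carry(b1,right)", "carry(b2,left)", "robot_in(rmA)"]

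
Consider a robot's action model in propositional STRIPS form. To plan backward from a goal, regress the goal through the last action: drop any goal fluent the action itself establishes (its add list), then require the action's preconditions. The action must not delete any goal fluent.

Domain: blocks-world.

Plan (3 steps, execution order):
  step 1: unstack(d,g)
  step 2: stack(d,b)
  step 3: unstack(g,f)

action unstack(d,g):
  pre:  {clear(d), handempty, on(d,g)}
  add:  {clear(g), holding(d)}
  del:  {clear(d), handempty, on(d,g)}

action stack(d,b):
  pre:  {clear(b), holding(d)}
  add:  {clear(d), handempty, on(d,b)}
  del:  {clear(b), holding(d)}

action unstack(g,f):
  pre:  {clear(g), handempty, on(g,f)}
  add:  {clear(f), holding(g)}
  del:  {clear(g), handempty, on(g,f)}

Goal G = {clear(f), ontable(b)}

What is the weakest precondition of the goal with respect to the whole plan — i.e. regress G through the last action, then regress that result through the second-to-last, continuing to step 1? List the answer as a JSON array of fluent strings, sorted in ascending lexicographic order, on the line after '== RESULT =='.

Regress step by step:
  through step 3 (unstack(g,f)): drop {clear(f)}, keep {ontable(b)}, require {clear(g), handempty, on(g,f)}
    → {clear(g), handempty, on(g,f), ontable(b)}
  through step 2 (stack(d,b)): drop {handempty}, keep {clear(g), on(g,f), ontable(b)}, require {clear(b), holding(d)}
    → {clear(b), clear(g), holding(d), on(g,f), ontable(b)}
  through step 1 (unstack(d,g)): drop {clear(g), holding(d)}, keep {clear(b), on(g,f), ontable(b)}, require {clear(d), handempty, on(d,g)}
    → {clear(b), clear(d), handempty, on(d,g), on(g,f), ontable(b)}

== RESULT ==
["clear(b)", "clear(d)", "handempty", "on(d,g)", "on(g,f)", "ontable(b)"]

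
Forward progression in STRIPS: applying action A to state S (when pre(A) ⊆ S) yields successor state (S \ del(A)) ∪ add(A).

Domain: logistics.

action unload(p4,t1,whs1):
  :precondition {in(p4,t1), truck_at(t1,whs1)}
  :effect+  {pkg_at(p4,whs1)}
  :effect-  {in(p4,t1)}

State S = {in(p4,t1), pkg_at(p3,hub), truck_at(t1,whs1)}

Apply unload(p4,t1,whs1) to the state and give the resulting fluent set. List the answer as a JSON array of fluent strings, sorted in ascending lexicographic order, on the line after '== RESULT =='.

Compute (S \ del) ∪ add:
  pre ⊆ S: {in(p4,t1), truck_at(t1,whs1)} ⊆ S  — applicable
  S \ del = {pkg_at(p3,hub), truck_at(t1,whs1)}
  ∪ add   = {pkg_at(p3,hub), pkg_at(p4,whs1), truck_at(t1,whs1)}

== RESULT ==
["pkg_at(p3,hub)", "pkg_at(p4,whs1)", "truck_at(t1,whs1)"]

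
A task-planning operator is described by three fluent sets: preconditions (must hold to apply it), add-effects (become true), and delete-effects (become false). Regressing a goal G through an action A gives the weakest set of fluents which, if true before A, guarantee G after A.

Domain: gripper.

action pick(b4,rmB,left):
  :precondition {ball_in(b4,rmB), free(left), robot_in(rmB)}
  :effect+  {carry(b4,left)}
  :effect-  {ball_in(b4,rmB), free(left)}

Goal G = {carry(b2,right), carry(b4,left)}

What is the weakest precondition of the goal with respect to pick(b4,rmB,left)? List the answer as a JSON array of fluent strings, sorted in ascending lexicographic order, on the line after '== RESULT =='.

Regress:
  G ∩ del = {}  (empty — regression defined)
  G \ add = {carry(b2,right), carry(b4,left)} \ {carry(b4,left)} = {carry(b2,right)}
  ∪ pre   = {carry(b2,right)} ∪ {ball_in(b4,rmB), free(left), robot_in(rmB)}
          = {ball_in(b4,rmB), carry(b2,right), free(left), robot_in(rmB)}

== RESULT ==
["ball_in(b4,rmB)", "carry(b2,right)", "free(left)", "robot_in(rmB)"]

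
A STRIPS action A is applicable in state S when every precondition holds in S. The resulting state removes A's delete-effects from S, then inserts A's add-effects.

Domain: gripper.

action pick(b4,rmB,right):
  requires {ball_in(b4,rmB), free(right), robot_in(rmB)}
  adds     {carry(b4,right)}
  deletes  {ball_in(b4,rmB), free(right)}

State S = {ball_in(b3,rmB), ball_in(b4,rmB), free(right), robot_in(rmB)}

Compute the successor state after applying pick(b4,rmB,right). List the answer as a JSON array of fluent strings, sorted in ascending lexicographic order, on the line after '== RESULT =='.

Progress:
  pre ⊆ S: {ball_in(b4,rmB), free(right), robot_in(rmB)} ⊆ S  — applicable
  S \ del = {ball_in(b3,rmB), robot_in(rmB)}
  ∪ add   = {ball_in(b3,rmB), carry(b4,right), robot_in(rmB)}

== RESULT ==
["ball_in(b3,rmB)", "carry(b4,right)", "robot_in(rmB)"]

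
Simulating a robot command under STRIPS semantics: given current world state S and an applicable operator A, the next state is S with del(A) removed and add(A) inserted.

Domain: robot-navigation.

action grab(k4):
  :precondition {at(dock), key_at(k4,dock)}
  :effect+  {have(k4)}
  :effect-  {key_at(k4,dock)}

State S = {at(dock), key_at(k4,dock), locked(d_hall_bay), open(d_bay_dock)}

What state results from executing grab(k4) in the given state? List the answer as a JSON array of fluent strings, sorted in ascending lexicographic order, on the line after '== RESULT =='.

Compute (S \ del) ∪ add:
  pre ⊆ S: {at(dock), key_at(k4,dock)} ⊆ S  — applicable
  S \ del = {at(dock), locked(d_hall_bay), open(d_bay_dock)}
  ∪ add   = {at(dock), have(k4), locked(d_hall_bay), open(d_bay_dock)}

== RESULT ==
["at(dock)", "have(k4)", "locked(d_hall_bay)", "open(d_bay_dock)"]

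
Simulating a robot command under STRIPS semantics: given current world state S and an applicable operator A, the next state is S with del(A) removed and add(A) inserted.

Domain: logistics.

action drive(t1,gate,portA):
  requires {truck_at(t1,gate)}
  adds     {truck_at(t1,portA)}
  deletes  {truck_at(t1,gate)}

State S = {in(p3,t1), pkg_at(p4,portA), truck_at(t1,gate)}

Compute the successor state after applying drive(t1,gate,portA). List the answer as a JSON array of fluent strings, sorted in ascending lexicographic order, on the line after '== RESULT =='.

Compute (S \ del) ∪ add:
  pre ⊆ S: {truck_at(t1,gate)} ⊆ S  — applicable
  S \ del = {in(p3,t1), pkg_at(p4,portA)}
  ∪ add   = {in(p3,t1), pkg_at(p4,portA), truck_at(t1,portA)}

== RESULT ==
["in(p3,t1)", "pkg_at(p4,portA)", "truck_at(t1,portA)"]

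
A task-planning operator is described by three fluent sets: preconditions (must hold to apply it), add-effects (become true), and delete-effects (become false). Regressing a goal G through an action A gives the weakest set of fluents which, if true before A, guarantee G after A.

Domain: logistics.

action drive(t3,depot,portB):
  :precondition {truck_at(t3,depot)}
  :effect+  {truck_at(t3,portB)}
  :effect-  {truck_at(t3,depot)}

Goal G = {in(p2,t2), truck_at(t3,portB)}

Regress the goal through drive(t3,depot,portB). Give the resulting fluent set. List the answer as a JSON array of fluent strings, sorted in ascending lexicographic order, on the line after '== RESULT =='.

Regress:
  G ∩ del = {}  (empty — regression defined)
  G \ add = {in(p2,t2), truck_at(t3,portB)} \ {truck_at(t3,portB)} = {in(p2,t2)}
  ∪ pre   = {in(p2,t2)} ∪ {truck_at(t3,depot)}
          = {in(p2,t2), truck_at(t3,depot)}

== RESULT ==
["in(p2,t2)", "truck_at(t3,depot)"]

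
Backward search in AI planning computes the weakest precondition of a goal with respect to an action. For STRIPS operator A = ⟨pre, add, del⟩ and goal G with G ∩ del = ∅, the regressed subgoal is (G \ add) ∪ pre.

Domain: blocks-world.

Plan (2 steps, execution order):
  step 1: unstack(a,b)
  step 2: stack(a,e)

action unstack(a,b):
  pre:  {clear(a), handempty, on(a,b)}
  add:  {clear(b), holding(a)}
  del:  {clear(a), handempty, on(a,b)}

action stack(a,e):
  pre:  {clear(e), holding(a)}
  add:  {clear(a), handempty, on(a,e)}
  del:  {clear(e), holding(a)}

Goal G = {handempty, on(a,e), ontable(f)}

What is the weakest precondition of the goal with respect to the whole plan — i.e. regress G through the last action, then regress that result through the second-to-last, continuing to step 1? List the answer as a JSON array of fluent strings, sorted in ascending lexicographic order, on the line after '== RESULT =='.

Work backward from the goal:
  through step 2 (stack(a,e)): drop {handempty, on(a,e)}, keep {ontable(f)}, require {clear(e), holding(a)}
    → {clear(e), holding(a), ontable(f)}
  through step 1 (unstack(a,b)): drop {holding(a)}, keep {clear(e), ontable(f)}, require {clear(a), handempty, on(a,b)}
    → {clear(a), clear(e), handempty, on(a,b), ontable(f)}

== RESULT ==
["clear(a)", "clear(e)", "handempty", "on(a,b)", "ontable(f)"]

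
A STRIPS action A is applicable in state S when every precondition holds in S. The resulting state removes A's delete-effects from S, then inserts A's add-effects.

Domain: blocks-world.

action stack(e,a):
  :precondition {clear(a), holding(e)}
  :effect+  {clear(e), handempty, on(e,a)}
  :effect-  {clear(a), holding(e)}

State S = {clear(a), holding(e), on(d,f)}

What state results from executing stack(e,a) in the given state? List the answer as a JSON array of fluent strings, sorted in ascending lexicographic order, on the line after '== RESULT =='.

Progress:
  pre ⊆ S: {clear(a), holding(e)} ⊆ S  — applicable
  S \ del = {on(d,f)}
  ∪ add   = {clear(e), handempty, on(d,f), on(e,a)}

== RESULT ==
["clear(e)", "handempty", "on(d,f)", "on(e,a)"]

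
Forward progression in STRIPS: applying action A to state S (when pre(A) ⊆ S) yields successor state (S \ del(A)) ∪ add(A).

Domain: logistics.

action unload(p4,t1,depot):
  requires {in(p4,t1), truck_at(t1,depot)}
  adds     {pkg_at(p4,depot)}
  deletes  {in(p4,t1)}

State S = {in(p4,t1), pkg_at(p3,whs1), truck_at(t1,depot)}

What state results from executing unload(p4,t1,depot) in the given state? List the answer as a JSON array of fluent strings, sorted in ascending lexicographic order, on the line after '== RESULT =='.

Progress:
  pre ⊆ S: {in(p4,t1), truck_at(t1,depot)} ⊆ S  — applicable
  S \ del = {pkg_at(p3,whs1), truck_at(t1,depot)}
  ∪ add   = {pkg_at(p3,whs1), pkg_at(p4,depot), truck_at(t1,depot)}

== RESULT ==
["pkg_at(p3,whs1)", "pkg_at(p4,depot)", "truck_at(t1,depot)"]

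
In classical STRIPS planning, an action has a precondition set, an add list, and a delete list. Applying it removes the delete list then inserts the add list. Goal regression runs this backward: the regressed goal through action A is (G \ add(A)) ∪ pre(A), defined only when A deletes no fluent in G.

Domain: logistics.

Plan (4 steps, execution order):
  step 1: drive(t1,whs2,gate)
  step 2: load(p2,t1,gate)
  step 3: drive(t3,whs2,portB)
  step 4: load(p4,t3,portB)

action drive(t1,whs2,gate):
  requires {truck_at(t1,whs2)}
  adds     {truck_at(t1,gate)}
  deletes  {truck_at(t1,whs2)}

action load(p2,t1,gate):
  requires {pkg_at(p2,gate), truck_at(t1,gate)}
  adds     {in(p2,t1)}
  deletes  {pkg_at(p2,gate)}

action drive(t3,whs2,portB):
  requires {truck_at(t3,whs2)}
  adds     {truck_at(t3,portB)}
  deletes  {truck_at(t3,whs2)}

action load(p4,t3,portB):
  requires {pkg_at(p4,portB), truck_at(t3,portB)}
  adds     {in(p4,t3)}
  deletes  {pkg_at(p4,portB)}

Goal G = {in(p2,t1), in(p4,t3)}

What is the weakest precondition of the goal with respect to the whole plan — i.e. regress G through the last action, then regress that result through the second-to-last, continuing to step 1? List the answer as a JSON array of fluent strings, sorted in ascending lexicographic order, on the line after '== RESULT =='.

Work backward from the goal:
  through step 4 (load(p4,t3,portB)): drop {in(p4,t3)}, keep {in(p2,t1)}, require {pkg_at(p4,portB), truck_at(t3,portB)}
    → {in(p2,t1), pkg_at(p4,portB), truck_at(t3,portB)}
  through step 3 (drive(t3,whs2,portB)): drop {truck_at(t3,portB)}, keep {in(p2,t1), pkg_at(p4,portB)}, require {truck_at(t3,whs2)}
    → {in(p2,t1), pkg_at(p4,portB), truck_at(t3,whs2)}
  through step 2 (load(p2,t1,gate)): drop {in(p2,t1)}, keep {pkg_at(p4,portB), truck_at(t3,whs2)}, require {pkg_at(p2,gate), truck_at(t1,gate)}
    → {pkg_at(p2,gate), pkg_at(p4,portB), truck_at(t1,gate), truck_at(t3,whs2)}
  through step 1 (drive(t1,whs2,gate)): drop {truck_at(t1,gate)}, keep {pkg_at(p2,gate), pkg_at(p4,portB), truck_at(t3,whs2)}, require {truck_at(t1,whs2)}
    → {pkg_at(p2,gate), pkg_at(p4,portB), truck_at(t1,whs2), truck_at(t3,whs2)}

== RESULT ==
["pkg_at(p2,gate)", "pkg_at(p4,portB)", "truck_at(t1,whs2)", "truck_at(t3,whs2)"]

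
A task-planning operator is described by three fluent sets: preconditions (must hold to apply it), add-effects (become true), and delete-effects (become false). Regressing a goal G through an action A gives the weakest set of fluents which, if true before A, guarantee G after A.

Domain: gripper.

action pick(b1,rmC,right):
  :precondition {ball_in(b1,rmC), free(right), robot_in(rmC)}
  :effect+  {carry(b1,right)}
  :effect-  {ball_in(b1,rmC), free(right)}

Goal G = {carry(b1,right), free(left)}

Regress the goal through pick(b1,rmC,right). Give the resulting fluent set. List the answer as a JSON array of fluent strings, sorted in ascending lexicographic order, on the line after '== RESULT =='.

Compute (G \ add) ∪ pre:
  G ∩ del = {}  (empty — regression defined)
  G \ add = {carry(b1,right), free(left)} \ {carry(b1,right)} = {free(left)}
  ∪ pre   = {free(left)} ∪ {ball_in(b1,rmC), free(right), robot_in(rmC)}
          = {ball_in(b1,rmC), free(left), free(right), robot_in(rmC)}

== RESULT ==
["ball_in(b1,rmC)", "free(left)", "free(right)", "robot_in(rmC)"]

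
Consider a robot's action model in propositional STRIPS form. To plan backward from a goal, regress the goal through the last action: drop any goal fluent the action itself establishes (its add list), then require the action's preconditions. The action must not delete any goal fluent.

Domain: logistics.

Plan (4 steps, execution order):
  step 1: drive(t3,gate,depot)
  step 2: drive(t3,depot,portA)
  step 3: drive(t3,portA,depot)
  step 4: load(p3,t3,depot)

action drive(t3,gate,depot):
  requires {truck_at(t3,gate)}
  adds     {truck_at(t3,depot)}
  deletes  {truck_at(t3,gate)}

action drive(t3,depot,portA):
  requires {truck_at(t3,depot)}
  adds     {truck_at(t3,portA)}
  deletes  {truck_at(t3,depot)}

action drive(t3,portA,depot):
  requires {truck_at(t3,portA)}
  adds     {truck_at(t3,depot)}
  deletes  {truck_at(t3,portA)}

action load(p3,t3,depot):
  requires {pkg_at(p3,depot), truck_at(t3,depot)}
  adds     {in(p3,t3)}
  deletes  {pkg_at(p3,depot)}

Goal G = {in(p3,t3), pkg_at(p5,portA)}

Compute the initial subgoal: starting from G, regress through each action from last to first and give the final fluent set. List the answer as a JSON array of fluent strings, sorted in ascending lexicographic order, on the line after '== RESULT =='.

Work backward from the goal:
  through step 4 (load(p3,t3,depot)): drop {in(p3,t3)}, keep {pkg_at(p5,portA)}, require {pkg_at(p3,depot), truck_at(t3,depot)}
    → {pkg_at(p3,depot), pkg_at(p5,portA), truck_at(t3,depot)}
  through step 3 (drive(t3,portA,depot)): drop {truck_at(t3,depot)}, keep {pkg_at(p3,depot), pkg_at(p5,portA)}, require {truck_at(t3,portA)}
    → {pkg_at(p3,depot), pkg_at(p5,portA), truck_at(t3,portA)}
  through step 2 (drive(t3,depot,portA)): drop {truck_at(t3,portA)}, keep {pkg_at(p3,depot), pkg_at(p5,portA)}, require {truck_at(t3,depot)}
    → {pkg_at(p3,depot), pkg_at(p5,portA), truck_at(t3,depot)}
  through step 1 (drive(t3,gate,depot)): drop {truck_at(t3,depot)}, keep {pkg_at(p3,depot), pkg_at(p5,portA)}, require {truck_at(t3,gate)}
    → {pkg_at(p3,depot), pkg_at(p5,portA), truck_at(t3,gate)}

== RESULT ==
["pkg_at(p3,depot)", "pkg_at(p5,portA)", "truck_at(t3,gate)"]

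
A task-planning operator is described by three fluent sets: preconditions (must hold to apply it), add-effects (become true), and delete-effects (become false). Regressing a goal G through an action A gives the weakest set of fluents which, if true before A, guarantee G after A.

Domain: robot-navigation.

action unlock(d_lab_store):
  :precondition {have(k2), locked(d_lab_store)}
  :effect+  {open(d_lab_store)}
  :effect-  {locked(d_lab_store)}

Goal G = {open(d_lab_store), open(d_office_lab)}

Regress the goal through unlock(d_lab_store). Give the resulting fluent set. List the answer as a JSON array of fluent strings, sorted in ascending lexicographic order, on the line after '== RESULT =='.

Regress:
  G ∩ del = {}  (empty — regression defined)
  G \ add = {open(d_lab_store), open(d_office_lab)} \ {open(d_lab_store)} = {open(d_office_lab)}
  ∪ pre   = {open(d_office_lab)} ∪ {have(k2), locked(d_lab_store)}
          = {have(k2), locked(d_lab_store), open(d_office_lab)}

== RESULT ==
["have(k2)", "locked(d_lab_store)", "open(d_office_lab)"]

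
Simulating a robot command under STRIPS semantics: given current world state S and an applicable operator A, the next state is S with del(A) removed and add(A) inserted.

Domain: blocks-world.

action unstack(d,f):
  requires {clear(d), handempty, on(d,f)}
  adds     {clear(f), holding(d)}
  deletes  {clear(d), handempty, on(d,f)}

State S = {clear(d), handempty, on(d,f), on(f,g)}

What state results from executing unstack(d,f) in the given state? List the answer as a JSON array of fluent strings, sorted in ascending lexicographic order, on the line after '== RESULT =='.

Progress:
  pre ⊆ S: {clear(d), handempty, on(d,f)} ⊆ S  — applicable
  S \ del = {on(f,g)}
  ∪ add   = {clear(f), holding(d), on(f,g)}

== RESULT ==
["clear(f)", "holding(d)", "on(f,g)"]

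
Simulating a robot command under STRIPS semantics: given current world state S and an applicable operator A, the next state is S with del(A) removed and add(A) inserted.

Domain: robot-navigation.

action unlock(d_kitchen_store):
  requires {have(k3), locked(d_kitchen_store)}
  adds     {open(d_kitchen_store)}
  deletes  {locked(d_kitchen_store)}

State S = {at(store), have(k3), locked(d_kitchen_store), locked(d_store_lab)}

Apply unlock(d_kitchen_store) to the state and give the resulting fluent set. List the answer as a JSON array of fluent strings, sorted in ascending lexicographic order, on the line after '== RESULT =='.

Progress:
  pre ⊆ S: {have(k3), locked(d_kitchen_store)} ⊆ S  — applicable
  S \ del = {at(store), have(k3), locked(d_store_lab)}
  ∪ add   = {at(store), have(k3), locked(d_store_lab), open(d_kitchen_store)}

== RESULT ==
["at(store)", "have(k3)", "locked(d_store_lab)", "open(d_kitchen_store)"]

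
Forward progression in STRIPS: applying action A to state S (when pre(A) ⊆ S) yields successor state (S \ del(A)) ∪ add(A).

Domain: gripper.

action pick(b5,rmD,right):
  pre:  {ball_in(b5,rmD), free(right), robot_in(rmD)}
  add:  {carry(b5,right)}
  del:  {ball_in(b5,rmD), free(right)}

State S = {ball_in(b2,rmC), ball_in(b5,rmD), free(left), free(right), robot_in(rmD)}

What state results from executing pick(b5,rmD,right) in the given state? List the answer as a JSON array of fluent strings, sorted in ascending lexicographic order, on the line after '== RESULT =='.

Progress:
  pre ⊆ S: {ball_in(b5,rmD), free(right), robot_in(rmD)} ⊆ S  — applicable
  S \ del = {ball_in(b2,rmC), free(left), robot_in(rmD)}
  ∪ add   = {ball_in(b2,rmC), carry(b5,right), free(left), robot_in(rmD)}

== RESULT ==
["ball_in(b2,rmC)", "carry(b5,right)", "free(left)", "robot_in(rmD)"]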